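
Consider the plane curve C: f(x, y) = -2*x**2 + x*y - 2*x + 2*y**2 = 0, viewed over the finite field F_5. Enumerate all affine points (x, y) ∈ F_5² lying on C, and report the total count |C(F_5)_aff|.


Affine F_5-points: {(0, 0), (2, 2), (3, 2), (3, 4), (4, 0), (4, 3)}; count = 6.

For each of the 25 pairs (x, y) ∈ F_5², evaluate f(x, y) mod 5. Record the zeros.
  x = 0: [0↦0, 1↦2, 2↦3, 3↦3, 4↦2]  zeros at y ∈ {0}
  x = 1: [0↦1, 1↦4, 2↦1, 3↦2, 4↦2]  zeros at y ∈ ∅
  x = 2: [0↦3, 1↦2, 2↦0, 3↦2, 4↦3]  zeros at y ∈ {2}
  x = 3: [0↦1, 1↦1, 2↦0, 3↦3, 4↦0]  zeros at y ∈ {2, 4}
  x = 4: [0↦0, 1↦1, 2↦1, 3↦0, 4↦3]  zeros at y ∈ {0, 3}
Collecting zeros: affine points = {(0, 0), (2, 2), (3, 2), (3, 4), (4, 0), (4, 3)}.
Total count |C(F_5)_aff| = 6.


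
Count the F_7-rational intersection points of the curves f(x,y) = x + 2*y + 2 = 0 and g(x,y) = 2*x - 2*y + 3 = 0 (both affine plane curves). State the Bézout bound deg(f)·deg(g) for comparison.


Common zeros: {(3, 1)}; count = 1; Bézout bound = 1.

deg(f) = 1, deg(g) = 1, so Bézout bound = 1.
Scan x ∈ F_7. For each x, list the y ∈ F_7 with f(x, y) ≡ 0 and those with g(x, y) ≡ 0 (mod 7); the common zeros in that column are the intersection.
  x = 0: f ≡ 0 at y ∈ {6}; g ≡ 0 at y ∈ {5}; common: ∅.
  x = 1: f ≡ 0 at y ∈ {2}; g ≡ 0 at y ∈ {6}; common: ∅.
  x = 2: f ≡ 0 at y ∈ {5}; g ≡ 0 at y ∈ {0}; common: ∅.
  x = 3: f ≡ 0 at y ∈ {1}; g ≡ 0 at y ∈ {1}; common: {1}.
  x = 4: f ≡ 0 at y ∈ {4}; g ≡ 0 at y ∈ {2}; common: ∅.
  x = 5: f ≡ 0 at y ∈ {0}; g ≡ 0 at y ∈ {3}; common: ∅.
  x = 6: f ≡ 0 at y ∈ {3}; g ≡ 0 at y ∈ {4}; common: ∅.
Collecting: common zeros = {(3, 1)}, so the count is 1.
Comparison with the Bézout bound: 1 ≤ 1 = deg(f)·deg(g), as expected for curves with no common component (the bound is attained).


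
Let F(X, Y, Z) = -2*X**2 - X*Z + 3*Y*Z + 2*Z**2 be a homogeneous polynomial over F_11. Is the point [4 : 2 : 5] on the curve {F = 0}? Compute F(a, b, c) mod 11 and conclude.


F(4,2,5) ≡ 6 (mod 11); P is NOT on the curve.

Evaluate F(4, 2, 5) term-by-term (mod 11).
  -2*X**2 ↦ -2·16·1·1 = -32
  -X*Z ↦ -1·4·1·5 = -20
  3*Y*Z ↦ 3·1·2·5 = 30
  2*Z**2 ↦ 2·1·1·25 = 50
Sum: F(4, 2, 5) = (-32) + (-20) + (30) + (50) = 28.
Reducing mod 11: 28 ≡ 6 (mod 11).
Since F(a, b, c) ≡ 6 ≠ 0 (mod 11), P does NOT lie on the curve.


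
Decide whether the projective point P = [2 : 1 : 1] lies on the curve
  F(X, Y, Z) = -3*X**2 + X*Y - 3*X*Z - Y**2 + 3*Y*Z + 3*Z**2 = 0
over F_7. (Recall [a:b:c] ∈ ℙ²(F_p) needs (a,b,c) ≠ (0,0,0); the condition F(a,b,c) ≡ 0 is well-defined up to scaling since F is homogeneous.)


F(2,1,1) ≡ 3 (mod 7); P is NOT on the curve.

Evaluate F(2, 1, 1) term-by-term (mod 7).
  -3*X**2 ↦ -3·4·1·1 = -12
  X*Y ↦ 1·2·1·1 = 2
  -3*X*Z ↦ -3·2·1·1 = -6
  -Y**2 ↦ -1·1·1·1 = -1
  3*Y*Z ↦ 3·1·1·1 = 3
  3*Z**2 ↦ 3·1·1·1 = 3
Sum: F(2, 1, 1) = (-12) + (2) + (-6) + (-1) + (3) + (3) = -11.
Reducing mod 7: -11 ≡ 3 (mod 7).
Since F(a, b, c) ≡ 3 ≠ 0 (mod 7), P does NOT lie on the curve.


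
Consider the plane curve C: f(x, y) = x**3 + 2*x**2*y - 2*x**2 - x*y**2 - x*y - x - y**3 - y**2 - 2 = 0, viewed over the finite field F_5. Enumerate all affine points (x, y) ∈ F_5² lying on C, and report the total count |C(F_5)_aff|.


Affine F_5-points: {(2, 3), (3, 2)}; count = 2.

For each of the 25 pairs (x, y) ∈ F_5², evaluate f(x, y) mod 5. Record the zeros.
  x = 0: [0↦3, 1↦1, 2↦1, 3↦2, 4↦3]  zeros at y ∈ ∅
  x = 1: [0↦1, 1↦4, 2↦2, 3↦4, 4↦4]  zeros at y ∈ ∅
  x = 2: [0↦1, 1↦3, 2↦3, 3↦0, 4↦3]  zeros at y ∈ {3}
  x = 3: [0↦4, 1↦4, 2↦0, 3↦1, 4↦1]  zeros at y ∈ {2}
  x = 4: [0↦1, 1↦3, 2↦4, 3↦3, 4↦4]  zeros at y ∈ ∅
Collecting zeros: affine points = {(2, 3), (3, 2)}.
Total count |C(F_5)_aff| = 2.


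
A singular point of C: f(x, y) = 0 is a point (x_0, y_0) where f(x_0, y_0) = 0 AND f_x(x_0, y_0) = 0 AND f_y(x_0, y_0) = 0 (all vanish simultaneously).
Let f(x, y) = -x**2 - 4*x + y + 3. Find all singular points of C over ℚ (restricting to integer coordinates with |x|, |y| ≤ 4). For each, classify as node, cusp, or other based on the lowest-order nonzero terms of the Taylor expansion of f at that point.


No singular points in the scanned grid; C is smooth there.

Compute partial derivatives:
  f_x = -2*x - 4.
  f_y = 1.
f_y = 1 is a nonzero constant, so f_y never vanishes: no point (x, y) can satisfy f = f_x = f_y = 0. In particular no (x, y) ∈ {−4, ..., 4}² is singular; the curve is smooth.


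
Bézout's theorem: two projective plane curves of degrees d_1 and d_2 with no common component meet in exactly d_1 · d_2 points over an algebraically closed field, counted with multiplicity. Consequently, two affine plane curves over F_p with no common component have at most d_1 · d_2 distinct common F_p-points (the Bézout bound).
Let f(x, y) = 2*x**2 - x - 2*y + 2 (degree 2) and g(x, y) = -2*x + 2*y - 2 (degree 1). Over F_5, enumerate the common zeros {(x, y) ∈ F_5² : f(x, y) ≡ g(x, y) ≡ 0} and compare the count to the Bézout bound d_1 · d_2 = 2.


Common zeros: {(0, 1), (4, 0)}; count = 2; Bézout bound = 2.

deg(f) = 2, deg(g) = 1, so Bézout bound = 2.
Scan x ∈ F_5. For each x, list the y ∈ F_5 with f(x, y) ≡ 0 and those with g(x, y) ≡ 0 (mod 5); the common zeros in that column are the intersection.
  x = 0: f ≡ 0 at y ∈ {1}; g ≡ 0 at y ∈ {1}; common: {1}.
  x = 1: f ≡ 0 at y ∈ {4}; g ≡ 0 at y ∈ {2}; common: ∅.
  x = 2: f ≡ 0 at y ∈ {4}; g ≡ 0 at y ∈ {3}; common: ∅.
  x = 3: f ≡ 0 at y ∈ {1}; g ≡ 0 at y ∈ {4}; common: ∅.
  x = 4: f ≡ 0 at y ∈ {0}; g ≡ 0 at y ∈ {0}; common: {0}.
Collecting: common zeros = {(0, 1), (4, 0)}, so the count is 2.
Comparison with the Bézout bound: 2 ≤ 2 = deg(f)·deg(g), as expected for curves with no common component (the bound is attained).


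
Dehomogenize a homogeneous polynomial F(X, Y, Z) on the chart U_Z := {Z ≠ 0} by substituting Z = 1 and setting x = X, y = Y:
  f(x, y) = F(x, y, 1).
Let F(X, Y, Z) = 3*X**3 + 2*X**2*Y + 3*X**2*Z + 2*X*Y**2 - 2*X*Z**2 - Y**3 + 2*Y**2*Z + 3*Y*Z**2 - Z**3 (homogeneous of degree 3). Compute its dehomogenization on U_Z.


f(x, y) = 3*x**3 + 2*x**2*y + 3*x**2 + 2*x*y**2 - 2*x - y**3 + 2*y**2 + 3*y - 1

On U_Z we set Z = 1. Each monomial c·X^i·Y^j·Z^k in F becomes c·x^i·y^j·1^k = c·x^i·y^j.
Substituting Z = 1: F(X, Y, 1) = 3*x**3 + 2*x**2*y + 3*x**2 + 2*x*y**2 - 2*x - y**3 + 2*y**2 + 3*y - 1.
Note: deg(f) ≤ deg(F) = 3; strict inequality happens when F is divisible by Z (lost terms).


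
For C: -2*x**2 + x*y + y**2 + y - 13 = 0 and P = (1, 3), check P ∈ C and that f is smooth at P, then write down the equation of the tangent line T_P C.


Tangent line at P: -x + 8*y - 23 = 0.

Step 1: f(1, 3) = 0, so P lies on C.
Step 2: partial derivatives
  f_x(x, y) = -4*x + y, f_y(x, y) = x + 2*y + 1.
  f_x(P) = -1, f_y(P) = 8 (gradient nonzero, so P is smooth).
Step 3: tangent line at P: -1·(x − 1) + 8·(y − 3) = 0.
Expanding: -x + 8*y - 23 = 0.


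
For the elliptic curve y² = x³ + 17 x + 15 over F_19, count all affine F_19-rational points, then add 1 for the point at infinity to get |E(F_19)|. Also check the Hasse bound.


Affine points = {(2, 0), (3, 6), (3, 13), (5, 4), (5, 15), (8, 6), (8, 13), (9, 2), (9, 17), (10, 8), (10, 11), (12, 3), (12, 16), (13, 1), (13, 18), (15, 4), (15, 15), (17, 7), (17, 12), (18, 4), (18, 15)}; affine count = 21; |E(F_19)| = 22.

Discriminant check: Δ ∝ 4a³ + 27b² = 4·17³ + 27·15² = 4·4913 + 27·225 ≡ 1 (mod 19). Nonzero ⇒ E is nonsingular.
For each x ∈ F_19, compute rhs = x³ + 17·x + 15 mod 19, then count y ∈ F_19 with y² ≡ rhs.
  x = 0: rhs = 15, matching y values: none (0 points).
  x = 1: rhs = 14, matching y values: none (0 points).
  x = 2: rhs = 0, matching y values: 0 (1 points).
  x = 3: rhs = 17, matching y values: 6, 13 (2 points).
  x = 4: rhs = 14, matching y values: none (0 points).
  x = 5: rhs = 16, matching y values: 4, 15 (2 points).
  x = 6: rhs = 10, matching y values: none (0 points).
  x = 7: rhs = 2, matching y values: none (0 points).
  x = 8: rhs = 17, matching y values: 6, 13 (2 points).
  x = 9: rhs = 4, matching y values: 2, 17 (2 points).
  x = 10: rhs = 7, matching y values: 8, 11 (2 points).
  x = 11: rhs = 13, matching y values: none (0 points).
  x = 12: rhs = 9, matching y values: 3, 16 (2 points).
  x = 13: rhs = 1, matching y values: 1, 18 (2 points).
  x = 14: rhs = 14, matching y values: none (0 points).
  x = 15: rhs = 16, matching y values: 4, 15 (2 points).
  x = 16: rhs = 13, matching y values: none (0 points).
  x = 17: rhs = 11, matching y values: 7, 12 (2 points).
  x = 18: rhs = 16, matching y values: 4, 15 (2 points).
Total affine count: 21.
Full point count |E(F_19)| = 21 + 1 = 22.
Hasse bound: |22 − (19+1)| = |2| = 2 ≤ 2√19 ≈ 8.7178 ✓.


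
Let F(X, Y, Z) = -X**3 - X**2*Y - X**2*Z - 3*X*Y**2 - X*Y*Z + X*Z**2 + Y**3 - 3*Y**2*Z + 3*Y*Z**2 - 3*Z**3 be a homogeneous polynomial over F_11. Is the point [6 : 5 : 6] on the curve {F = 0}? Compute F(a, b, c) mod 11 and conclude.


F(6,5,6) ≡ 4 (mod 11); P is NOT on the curve.

Evaluate F(6, 5, 6) term-by-term (mod 11).
  -X**3 ↦ -1·216·1·1 = -216
  -X**2*Y ↦ -1·36·5·1 = -180
  -X**2*Z ↦ -1·36·1·6 = -216
  -3*X*Y**2 ↦ -3·6·25·1 = -450
  -X*Y*Z ↦ -1·6·5·6 = -180
  X*Z**2 ↦ 1·6·1·36 = 216
  Y**3 ↦ 1·1·125·1 = 125
  -3*Y**2*Z ↦ -3·1·25·6 = -450
  3*Y*Z**2 ↦ 3·1·5·36 = 540
  -3*Z**3 ↦ -3·1·1·216 = -648
Sum: F(6, 5, 6) = (-216) + (-180) + (-216) + (-450) + (-180) + (216) + (125) + (-450) + (540) + (-648) = -1459.
Reducing mod 11: -1459 ≡ 4 (mod 11).
Since F(a, b, c) ≡ 4 ≠ 0 (mod 11), P does NOT lie on the curve.


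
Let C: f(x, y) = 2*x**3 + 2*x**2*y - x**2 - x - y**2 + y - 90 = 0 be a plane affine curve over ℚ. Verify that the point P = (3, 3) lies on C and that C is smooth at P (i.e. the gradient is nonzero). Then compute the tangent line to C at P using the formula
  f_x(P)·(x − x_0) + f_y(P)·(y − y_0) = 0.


Tangent line at P: 83*x + 13*y - 288 = 0.

Step 1: f(3, 3) = 0, so P lies on C.
Step 2: partial derivatives
  f_x(x, y) = 6*x**2 + 4*x*y - 2*x - 1, f_y(x, y) = 2*x**2 - 2*y + 1.
  f_x(P) = 83, f_y(P) = 13 (gradient nonzero, so P is smooth).
Step 3: tangent line at P: 83·(x − 3) + 13·(y − 3) = 0.
Expanding: 83*x + 13*y - 288 = 0.


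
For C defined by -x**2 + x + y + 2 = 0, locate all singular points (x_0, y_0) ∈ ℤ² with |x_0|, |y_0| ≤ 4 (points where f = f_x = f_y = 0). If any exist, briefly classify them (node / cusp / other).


No singular points in the scanned grid; C is smooth there.

Compute partial derivatives:
  f_x = 1 - 2*x.
  f_y = 1.
f_y = 1 is a nonzero constant, so f_y never vanishes: no point (x, y) can satisfy f = f_x = f_y = 0. In particular no (x, y) ∈ {−4, ..., 4}² is singular; the curve is smooth.


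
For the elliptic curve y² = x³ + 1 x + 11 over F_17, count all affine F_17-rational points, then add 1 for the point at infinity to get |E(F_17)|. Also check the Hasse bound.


Affine points = {(1, 8), (1, 9), (2, 2), (2, 15), (7, 2), (7, 15), (8, 2), (8, 15), (9, 1), (9, 16), (10, 1), (10, 16), (12, 0), (14, 7), (14, 10), (15, 1), (15, 16), (16, 3), (16, 14)}; affine count = 19; |E(F_17)| = 20.

Discriminant check: Δ ∝ 4a³ + 27b² = 4·1³ + 27·11² = 4·1 + 27·121 ≡ 7 (mod 17). Nonzero ⇒ E is nonsingular.
For each x ∈ F_17, compute rhs = x³ + 1·x + 11 mod 17, then count y ∈ F_17 with y² ≡ rhs.
  x = 0: rhs = 11, matching y values: none (0 points).
  x = 1: rhs = 13, matching y values: 8, 9 (2 points).
  x = 2: rhs = 4, matching y values: 2, 15 (2 points).
  x = 3: rhs = 7, matching y values: none (0 points).
  x = 4: rhs = 11, matching y values: none (0 points).
  x = 5: rhs = 5, matching y values: none (0 points).
  x = 6: rhs = 12, matching y values: none (0 points).
  x = 7: rhs = 4, matching y values: 2, 15 (2 points).
  x = 8: rhs = 4, matching y values: 2, 15 (2 points).
  x = 9: rhs = 1, matching y values: 1, 16 (2 points).
  x = 10: rhs = 1, matching y values: 1, 16 (2 points).
  x = 11: rhs = 10, matching y values: none (0 points).
  x = 12: rhs = 0, matching y values: 0 (1 points).
  x = 13: rhs = 11, matching y values: none (0 points).
  x = 14: rhs = 15, matching y values: 7, 10 (2 points).
  x = 15: rhs = 1, matching y values: 1, 16 (2 points).
  x = 16: rhs = 9, matching y values: 3, 14 (2 points).
Total affine count: 19.
Full point count |E(F_17)| = 19 + 1 = 20.
Hasse bound: |20 − (17+1)| = |2| = 2 ≤ 2√17 ≈ 8.2462 ✓.


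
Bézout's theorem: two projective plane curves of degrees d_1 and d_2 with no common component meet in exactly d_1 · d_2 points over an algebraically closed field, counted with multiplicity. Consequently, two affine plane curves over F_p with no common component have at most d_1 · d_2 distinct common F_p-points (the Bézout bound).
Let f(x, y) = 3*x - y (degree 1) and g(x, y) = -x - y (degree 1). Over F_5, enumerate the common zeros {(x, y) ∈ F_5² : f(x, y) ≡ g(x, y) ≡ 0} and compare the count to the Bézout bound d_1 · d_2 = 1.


Common zeros: {(0, 0)}; count = 1; Bézout bound = 1.

deg(f) = 1, deg(g) = 1, so Bézout bound = 1.
Scan x ∈ F_5. For each x, list the y ∈ F_5 with f(x, y) ≡ 0 and those with g(x, y) ≡ 0 (mod 5); the common zeros in that column are the intersection.
  x = 0: f ≡ 0 at y ∈ {0}; g ≡ 0 at y ∈ {0}; common: {0}.
  x = 1: f ≡ 0 at y ∈ {3}; g ≡ 0 at y ∈ {4}; common: ∅.
  x = 2: f ≡ 0 at y ∈ {1}; g ≡ 0 at y ∈ {3}; common: ∅.
  x = 3: f ≡ 0 at y ∈ {4}; g ≡ 0 at y ∈ {2}; common: ∅.
  x = 4: f ≡ 0 at y ∈ {2}; g ≡ 0 at y ∈ {1}; common: ∅.
Collecting: common zeros = {(0, 0)}, so the count is 1.
Comparison with the Bézout bound: 1 ≤ 1 = deg(f)·deg(g), as expected for curves with no common component (the bound is attained).


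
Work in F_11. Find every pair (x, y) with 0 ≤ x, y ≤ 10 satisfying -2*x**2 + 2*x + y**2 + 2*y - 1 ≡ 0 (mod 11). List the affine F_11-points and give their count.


Affine F_11-points: {(3, 4), (3, 5), (4, 1), (4, 8), (5, 2), (5, 7), (7, 2), (7, 7), (8, 1), (8, 8), (9, 4), (9, 5)}; count = 12.

For each of the 121 pairs (x, y) ∈ F_11², evaluate f(x, y) mod 11. Record the zeros.
  x = 0: [0↦10, 1↦2, 2↦7, 3↦3, 4↦1, 5↦1, 6↦3, 7↦7, 8↦2, 9↦10, 10↦9]  zeros at y ∈ ∅
  x = 1: [0↦10, 1↦2, 2↦7, 3↦3, 4↦1, 5↦1, 6↦3, 7↦7, 8↦2, 9↦10, 10↦9]  zeros at y ∈ ∅
  x = 2: [0↦6, 1↦9, 2↦3, 3↦10, 4↦8, 5↦8, 6↦10, 7↦3, 8↦9, 9↦6, 10↦5]  zeros at y ∈ ∅
  x = 3: [0↦9, 1↦1, 2↦6, 3↦2, 4↦0, 5↦0, 6↦2, 7↦6, 8↦1, 9↦9, 10↦8]  zeros at y ∈ {4, 5}
  x = 4: [0↦8, 1↦0, 2↦5, 3↦1, 4↦10, 5↦10, 6↦1, 7↦5, 8↦0, 9↦8, 10↦7]  zeros at y ∈ {1, 8}
  x = 5: [0↦3, 1↦6, 2↦0, 3↦7, 4↦5, 5↦5, 6↦7, 7↦0, 8↦6, 9↦3, 10↦2]  zeros at y ∈ {2, 7}
  x = 6: [0↦5, 1↦8, 2↦2, 3↦9, 4↦7, 5↦7, 6↦9, 7↦2, 8↦8, 9↦5, 10↦4]  zeros at y ∈ ∅
  x = 7: [0↦3, 1↦6, 2↦0, 3↦7, 4↦5, 5↦5, 6↦7, 7↦0, 8↦6, 9↦3, 10↦2]  zeros at y ∈ {2, 7}
  x = 8: [0↦8, 1↦0, 2↦5, 3↦1, 4↦10, 5↦10, 6↦1, 7↦5, 8↦0, 9↦8, 10↦7]  zeros at y ∈ {1, 8}
  x = 9: [0↦9, 1↦1, 2↦6, 3↦2, 4↦0, 5↦0, 6↦2, 7↦6, 8↦1, 9↦9, 10↦8]  zeros at y ∈ {4, 5}
  x = 10: [0↦6, 1↦9, 2↦3, 3↦10, 4↦8, 5↦8, 6↦10, 7↦3, 8↦9, 9↦6, 10↦5]  zeros at y ∈ ∅
Collecting zeros: affine points = {(3, 4), (3, 5), (4, 1), (4, 8), (5, 2), (5, 7), (7, 2), (7, 7), (8, 1), (8, 8), (9, 4), (9, 5)}.
Total count |C(F_11)_aff| = 12.


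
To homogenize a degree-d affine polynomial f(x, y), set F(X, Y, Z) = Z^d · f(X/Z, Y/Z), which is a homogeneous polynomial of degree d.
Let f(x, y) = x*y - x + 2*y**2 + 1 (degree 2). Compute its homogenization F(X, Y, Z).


F(X, Y, Z) = X*Y - X*Z + 2*Y**2 + Z**2

deg(f) = 2.
Substitute x = X/Z, y = Y/Z into f, then multiply by Z^2.
  monomial 1·x^1·y^1 ↦ 1·X^1·Y^1·Z^0.
  monomial -1·x^1·y^0 ↦ -1·X^1·Y^0·Z^1.
  monomial 2·x^0·y^2 ↦ 2·X^0·Y^2·Z^0.
  monomial 1·x^0·y^0 ↦ 1·X^0·Y^0·Z^2.
Collecting: F(X, Y, Z) = X*Y - X*Z + 2*Y**2 + Z**2.


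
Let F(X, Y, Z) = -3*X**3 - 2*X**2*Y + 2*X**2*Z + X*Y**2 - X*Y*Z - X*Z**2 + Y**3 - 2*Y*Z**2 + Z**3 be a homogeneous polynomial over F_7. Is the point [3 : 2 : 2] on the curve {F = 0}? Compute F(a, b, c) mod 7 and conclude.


F(3,2,2) ≡ 5 (mod 7); P is NOT on the curve.

Evaluate F(3, 2, 2) term-by-term (mod 7).
  -3*X**3 ↦ -3·27·1·1 = -81
  -2*X**2*Y ↦ -2·9·2·1 = -36
  2*X**2*Z ↦ 2·9·1·2 = 36
  X*Y**2 ↦ 1·3·4·1 = 12
  -X*Y*Z ↦ -1·3·2·2 = -12
  -X*Z**2 ↦ -1·3·1·4 = -12
  Y**3 ↦ 1·1·8·1 = 8
  -2*Y*Z**2 ↦ -2·1·2·4 = -16
  Z**3 ↦ 1·1·1·8 = 8
Sum: F(3, 2, 2) = (-81) + (-36) + (36) + (12) + (-12) + (-12) + (8) + (-16) + (8) = -93.
Reducing mod 7: -93 ≡ 5 (mod 7).
Since F(a, b, c) ≡ 5 ≠ 0 (mod 7), P does NOT lie on the curve.


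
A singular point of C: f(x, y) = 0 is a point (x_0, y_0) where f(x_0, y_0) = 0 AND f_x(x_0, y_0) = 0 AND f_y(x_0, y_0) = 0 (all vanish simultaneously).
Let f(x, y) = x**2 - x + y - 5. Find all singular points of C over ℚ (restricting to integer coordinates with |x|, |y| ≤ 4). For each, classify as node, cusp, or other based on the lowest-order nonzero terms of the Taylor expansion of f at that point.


No singular points in the scanned grid; C is smooth there.

Compute partial derivatives:
  f_x = 2*x - 1.
  f_y = 1.
f_y = 1 is a nonzero constant, so f_y never vanishes: no point (x, y) can satisfy f = f_x = f_y = 0. In particular no (x, y) ∈ {−4, ..., 4}² is singular; the curve is smooth.


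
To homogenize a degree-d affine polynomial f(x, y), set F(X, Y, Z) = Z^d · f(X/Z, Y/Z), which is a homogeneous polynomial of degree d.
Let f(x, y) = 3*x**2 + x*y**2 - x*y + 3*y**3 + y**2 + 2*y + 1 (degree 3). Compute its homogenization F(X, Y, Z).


F(X, Y, Z) = 3*X**2*Z + X*Y**2 - X*Y*Z + 3*Y**3 + Y**2*Z + 2*Y*Z**2 + Z**3

deg(f) = 3.
Substitute x = X/Z, y = Y/Z into f, then multiply by Z^3.
  monomial 3·x^2·y^0 ↦ 3·X^2·Y^0·Z^1.
  monomial 1·x^1·y^2 ↦ 1·X^1·Y^2·Z^0.
  monomial -1·x^1·y^1 ↦ -1·X^1·Y^1·Z^1.
  monomial 3·x^0·y^3 ↦ 3·X^0·Y^3·Z^0.
  monomial 1·x^0·y^2 ↦ 1·X^0·Y^2·Z^1.
  monomial 2·x^0·y^1 ↦ 2·X^0·Y^1·Z^2.
  monomial 1·x^0·y^0 ↦ 1·X^0·Y^0·Z^3.
Collecting: F(X, Y, Z) = 3*X**2*Z + X*Y**2 - X*Y*Z + 3*Y**3 + Y**2*Z + 2*Y*Z**2 + Z**3.


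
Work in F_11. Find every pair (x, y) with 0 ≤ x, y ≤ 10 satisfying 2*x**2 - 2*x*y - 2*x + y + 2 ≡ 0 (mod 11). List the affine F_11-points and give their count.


Affine F_11-points: {(0, 9), (1, 2), (2, 2), (3, 5), (4, 10), (5, 1), (7, 10), (8, 1), (9, 6), (10, 9)}; count = 10.

For each of the 121 pairs (x, y) ∈ F_11², evaluate f(x, y) mod 11. Record the zeros.
  x = 0: [0↦2, 1↦3, 2↦4, 3↦5, 4↦6, 5↦7, 6↦8, 7↦9, 8↦10, 9↦0, 10↦1]  zeros at y ∈ {9}
  x = 1: [0↦2, 1↦1, 2↦0, 3↦10, 4↦9, 5↦8, 6↦7, 7↦6, 8↦5, 9↦4, 10↦3]  zeros at y ∈ {2}
  x = 2: [0↦6, 1↦3, 2↦0, 3↦8, 4↦5, 5↦2, 6↦10, 7↦7, 8↦4, 9↦1, 10↦9]  zeros at y ∈ {2}
  x = 3: [0↦3, 1↦9, 2↦4, 3↦10, 4↦5, 5↦0, 6↦6, 7↦1, 8↦7, 9↦2, 10↦8]  zeros at y ∈ {5}
  x = 4: [0↦4, 1↦8, 2↦1, 3↦5, 4↦9, 5↦2, 6↦6, 7↦10, 8↦3, 9↦7, 10↦0]  zeros at y ∈ {10}
  x = 5: [0↦9, 1↦0, 2↦2, 3↦4, 4↦6, 5↦8, 6↦10, 7↦1, 8↦3, 9↦5, 10↦7]  zeros at y ∈ {1}
  x = 6: [0↦7, 1↦7, 2↦7, 3↦7, 4↦7, 5↦7, 6↦7, 7↦7, 8↦7, 9↦7, 10↦7]  zeros at y ∈ ∅
  x = 7: [0↦9, 1↦7, 2↦5, 3↦3, 4↦1, 5↦10, 6↦8, 7↦6, 8↦4, 9↦2, 10↦0]  zeros at y ∈ {10}
  x = 8: [0↦4, 1↦0, 2↦7, 3↦3, 4↦10, 5↦6, 6↦2, 7↦9, 8↦5, 9↦1, 10↦8]  zeros at y ∈ {1}
  x = 9: [0↦3, 1↦8, 2↦2, 3↦7, 4↦1, 5↦6, 6↦0, 7↦5, 8↦10, 9↦4, 10↦9]  zeros at y ∈ {6}
  x = 10: [0↦6, 1↦9, 2↦1, 3↦4, 4↦7, 5↦10, 6↦2, 7↦5, 8↦8, 9↦0, 10↦3]  zeros at y ∈ {9}
Collecting zeros: affine points = {(0, 9), (1, 2), (2, 2), (3, 5), (4, 10), (5, 1), (7, 10), (8, 1), (9, 6), (10, 9)}.
Total count |C(F_11)_aff| = 10.


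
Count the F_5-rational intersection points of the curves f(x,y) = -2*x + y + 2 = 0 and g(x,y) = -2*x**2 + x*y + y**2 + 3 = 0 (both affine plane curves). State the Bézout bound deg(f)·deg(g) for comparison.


Common zeros: ∅; count = 0; Bézout bound = 2.

deg(f) = 1, deg(g) = 2, so Bézout bound = 2.
Scan x ∈ F_5. For each x, list the y ∈ F_5 with f(x, y) ≡ 0 and those with g(x, y) ≡ 0 (mod 5); the common zeros in that column are the intersection.
  x = 0: f ≡ 0 at y ∈ {3}; g ≡ 0 at y ∈ ∅; common: ∅.
  x = 1: f ≡ 0 at y ∈ {0}; g ≡ 0 at y ∈ ∅; common: ∅.
  x = 2: f ≡ 0 at y ∈ {2}; g ≡ 0 at y ∈ {0, 3}; common: ∅.
  x = 3: f ≡ 0 at y ∈ {4}; g ≡ 0 at y ∈ {0, 2}; common: ∅.
  x = 4: f ≡ 0 at y ∈ {1}; g ≡ 0 at y ∈ ∅; common: ∅.
Collecting: common zeros = ∅, so the count is 0.
Comparison with the Bézout bound: 0 ≤ 2 = deg(f)·deg(g), as expected for curves with no common component (the affine F_5-count falls short of the bound because intersections may lie at infinity, over extension fields, or carry multiplicity).


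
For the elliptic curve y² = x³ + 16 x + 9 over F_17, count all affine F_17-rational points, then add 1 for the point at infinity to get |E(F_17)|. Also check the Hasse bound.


Affine points = {(0, 3), (0, 14), (1, 3), (1, 14), (2, 7), (2, 10), (3, 4), (3, 13), (4, 1), (4, 16), (6, 7), (6, 10), (9, 7), (9, 10), (10, 8), (10, 9), (12, 5), (12, 12), (13, 0), (14, 6), (14, 11), (16, 3), (16, 14)}; affine count = 23; |E(F_17)| = 24.

Discriminant check: Δ ∝ 4a³ + 27b² = 4·16³ + 27·9² = 4·4096 + 27·81 ≡ 7 (mod 17). Nonzero ⇒ E is nonsingular.
For each x ∈ F_17, compute rhs = x³ + 16·x + 9 mod 17, then count y ∈ F_17 with y² ≡ rhs.
  x = 0: rhs = 9, matching y values: 3, 14 (2 points).
  x = 1: rhs = 9, matching y values: 3, 14 (2 points).
  x = 2: rhs = 15, matching y values: 7, 10 (2 points).
  x = 3: rhs = 16, matching y values: 4, 13 (2 points).
  x = 4: rhs = 1, matching y values: 1, 16 (2 points).
  x = 5: rhs = 10, matching y values: none (0 points).
  x = 6: rhs = 15, matching y values: 7, 10 (2 points).
  x = 7: rhs = 5, matching y values: none (0 points).
  x = 8: rhs = 3, matching y values: none (0 points).
  x = 9: rhs = 15, matching y values: 7, 10 (2 points).
  x = 10: rhs = 13, matching y values: 8, 9 (2 points).
  x = 11: rhs = 3, matching y values: none (0 points).
  x = 12: rhs = 8, matching y values: 5, 12 (2 points).
  x = 13: rhs = 0, matching y values: 0 (1 points).
  x = 14: rhs = 2, matching y values: 6, 11 (2 points).
  x = 15: rhs = 3, matching y values: none (0 points).
  x = 16: rhs = 9, matching y values: 3, 14 (2 points).
Total affine count: 23.
Full point count |E(F_17)| = 23 + 1 = 24.
Hasse bound: |24 − (17+1)| = |6| = 6 ≤ 2√17 ≈ 8.2462 ✓.


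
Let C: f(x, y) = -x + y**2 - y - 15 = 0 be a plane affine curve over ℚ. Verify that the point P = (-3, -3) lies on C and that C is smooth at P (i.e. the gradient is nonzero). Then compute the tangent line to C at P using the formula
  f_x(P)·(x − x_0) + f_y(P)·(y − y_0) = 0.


Tangent line at P: -x - 7*y - 24 = 0.

Step 1: f(-3, -3) = 0, so P lies on C.
Step 2: partial derivatives
  f_x(x, y) = -1, f_y(x, y) = 2*y - 1.
  f_x(P) = -1, f_y(P) = -7 (gradient nonzero, so P is smooth).
Step 3: tangent line at P: -1·(x − -3) + -7·(y − -3) = 0.
Expanding: -x - 7*y - 24 = 0.


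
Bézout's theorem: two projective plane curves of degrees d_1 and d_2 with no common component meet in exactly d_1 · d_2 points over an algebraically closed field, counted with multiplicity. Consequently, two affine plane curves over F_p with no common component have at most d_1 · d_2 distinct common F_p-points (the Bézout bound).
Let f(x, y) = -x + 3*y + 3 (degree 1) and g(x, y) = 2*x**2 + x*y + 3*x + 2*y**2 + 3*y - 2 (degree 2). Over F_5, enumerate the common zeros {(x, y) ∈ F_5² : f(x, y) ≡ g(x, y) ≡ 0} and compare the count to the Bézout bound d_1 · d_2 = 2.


Common zeros: {(2, 3), (3, 0)}; count = 2; Bézout bound = 2.

deg(f) = 1, deg(g) = 2, so Bézout bound = 2.
Scan x ∈ F_5. For each x, list the y ∈ F_5 with f(x, y) ≡ 0 and those with g(x, y) ≡ 0 (mod 5); the common zeros in that column are the intersection.
  x = 0: f ≡ 0 at y ∈ {4}; g ≡ 0 at y ∈ {3}; common: ∅.
  x = 1: f ≡ 0 at y ∈ {1}; g ≡ 0 at y ∈ ∅; common: ∅.
  x = 2: f ≡ 0 at y ∈ {3}; g ≡ 0 at y ∈ {2, 3}; common: {3}.
  x = 3: f ≡ 0 at y ∈ {0}; g ≡ 0 at y ∈ {0, 2}; common: {0}.
  x = 4: f ≡ 0 at y ∈ {2}; g ≡ 0 at y ∈ ∅; common: ∅.
Collecting: common zeros = {(2, 3), (3, 0)}, so the count is 2.
Comparison with the Bézout bound: 2 ≤ 2 = deg(f)·deg(g), as expected for curves with no common component (the bound is attained).


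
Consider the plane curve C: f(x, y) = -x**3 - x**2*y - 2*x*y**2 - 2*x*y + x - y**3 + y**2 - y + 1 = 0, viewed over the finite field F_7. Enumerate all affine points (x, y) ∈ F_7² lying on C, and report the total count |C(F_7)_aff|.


Affine F_7-points: {(0, 1), (3, 4), (4, 3), (5, 0), (5, 6), (6, 5)}; count = 6.

For each of the 49 pairs (x, y) ∈ F_7², evaluate f(x, y) mod 7. Record the zeros.
  x = 0: [0↦1, 1↦0, 2↦2, 3↦1, 4↦5, 5↦1, 6↦4]  zeros at y ∈ {1}
  x = 1: [0↦1, 1↦2, 2↦2, 3↦2, 4↦3, 5↦6, 6↦5]  zeros at y ∈ ∅
  x = 2: [0↦2, 1↦3, 2↦6, 3↦5, 4↦1, 5↦2, 6↦2]  zeros at y ∈ ∅
  x = 3: [0↦5, 1↦4, 2↦1, 3↦4, 4↦0, 5↦4, 6↦3]  zeros at y ∈ {4}
  x = 4: [0↦4, 1↦6, 2↦2, 3↦0, 4↦1, 5↦6, 6↦2]  zeros at y ∈ {3}
  x = 5: [0↦0, 1↦3, 2↦3, 3↦1, 4↦5, 5↦2, 6↦0]  zeros at y ∈ {0, 6}
  x = 6: [0↦1, 1↦3, 2↦5, 3↦1, 4↦6, 5↦0, 6↦5]  zeros at y ∈ {5}
Collecting zeros: affine points = {(0, 1), (3, 4), (4, 3), (5, 0), (5, 6), (6, 5)}.
Total count |C(F_7)_aff| = 6.


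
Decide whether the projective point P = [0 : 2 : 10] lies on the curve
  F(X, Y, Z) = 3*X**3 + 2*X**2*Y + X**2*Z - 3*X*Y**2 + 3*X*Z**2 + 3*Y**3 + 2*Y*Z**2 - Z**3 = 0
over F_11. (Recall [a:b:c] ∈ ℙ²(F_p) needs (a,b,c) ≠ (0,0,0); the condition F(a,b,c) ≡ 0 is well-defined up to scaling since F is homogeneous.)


F(0,2,10) ≡ 7 (mod 11); P is NOT on the curve.

Evaluate F(0, 2, 10) term-by-term (mod 11).
  3*X**3 ↦ 3·0·1·1 = 0
  2*X**2*Y ↦ 2·0·2·1 = 0
  X**2*Z ↦ 1·0·1·10 = 0
  -3*X*Y**2 ↦ -3·0·4·1 = 0
  3*X*Z**2 ↦ 3·0·1·100 = 0
  3*Y**3 ↦ 3·1·8·1 = 24
  2*Y*Z**2 ↦ 2·1·2·100 = 400
  -Z**3 ↦ -1·1·1·1000 = -1000
Sum: F(0, 2, 10) = (0) + (0) + (0) + (0) + (0) + (24) + (400) + (-1000) = -576.
Reducing mod 11: -576 ≡ 7 (mod 11).
Since F(a, b, c) ≡ 7 ≠ 0 (mod 11), P does NOT lie on the curve.


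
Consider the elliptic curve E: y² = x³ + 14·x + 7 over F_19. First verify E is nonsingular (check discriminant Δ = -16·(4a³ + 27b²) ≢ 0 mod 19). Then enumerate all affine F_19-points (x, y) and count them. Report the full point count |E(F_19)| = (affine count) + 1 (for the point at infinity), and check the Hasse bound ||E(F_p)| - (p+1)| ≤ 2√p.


Affine points = {(0, 8), (0, 11), (2, 9), (2, 10), (3, 0), (7, 7), (7, 12), (8, 2), (8, 17), (9, 8), (9, 11), (10, 8), (10, 11), (13, 7), (13, 12), (15, 1), (15, 18), (17, 3), (17, 16), (18, 7), (18, 12)}; affine count = 21; |E(F_19)| = 22.

Discriminant check: Δ ∝ 4a³ + 27b² = 4·14³ + 27·7² = 4·2744 + 27·49 ≡ 6 (mod 19). Nonzero ⇒ E is nonsingular.
For each x ∈ F_19, compute rhs = x³ + 14·x + 7 mod 19, then count y ∈ F_19 with y² ≡ rhs.
  x = 0: rhs = 7, matching y values: 8, 11 (2 points).
  x = 1: rhs = 3, matching y values: none (0 points).
  x = 2: rhs = 5, matching y values: 9, 10 (2 points).
  x = 3: rhs = 0, matching y values: 0 (1 points).
  x = 4: rhs = 13, matching y values: none (0 points).
  x = 5: rhs = 12, matching y values: none (0 points).
  x = 6: rhs = 3, matching y values: none (0 points).
  x = 7: rhs = 11, matching y values: 7, 12 (2 points).
  x = 8: rhs = 4, matching y values: 2, 17 (2 points).
  x = 9: rhs = 7, matching y values: 8, 11 (2 points).
  x = 10: rhs = 7, matching y values: 8, 11 (2 points).
  x = 11: rhs = 10, matching y values: none (0 points).
  x = 12: rhs = 3, matching y values: none (0 points).
  x = 13: rhs = 11, matching y values: 7, 12 (2 points).
  x = 14: rhs = 2, matching y values: none (0 points).
  x = 15: rhs = 1, matching y values: 1, 18 (2 points).
  x = 16: rhs = 14, matching y values: none (0 points).
  x = 17: rhs = 9, matching y values: 3, 16 (2 points).
  x = 18: rhs = 11, matching y values: 7, 12 (2 points).
Total affine count: 21.
Full point count |E(F_19)| = 21 + 1 = 22.
Hasse bound: |22 − (19+1)| = |2| = 2 ≤ 2√19 ≈ 8.7178 ✓.


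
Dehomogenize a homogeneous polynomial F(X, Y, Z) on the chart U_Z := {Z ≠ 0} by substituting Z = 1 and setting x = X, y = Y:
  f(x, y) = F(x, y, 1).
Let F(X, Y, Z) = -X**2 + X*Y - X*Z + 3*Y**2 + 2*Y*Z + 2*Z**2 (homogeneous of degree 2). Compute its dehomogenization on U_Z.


f(x, y) = -x**2 + x*y - x + 3*y**2 + 2*y + 2

On U_Z we set Z = 1. Each monomial c·X^i·Y^j·Z^k in F becomes c·x^i·y^j·1^k = c·x^i·y^j.
Substituting Z = 1: F(X, Y, 1) = -x**2 + x*y - x + 3*y**2 + 2*y + 2.
Note: deg(f) ≤ deg(F) = 2; strict inequality happens when F is divisible by Z (lost terms).


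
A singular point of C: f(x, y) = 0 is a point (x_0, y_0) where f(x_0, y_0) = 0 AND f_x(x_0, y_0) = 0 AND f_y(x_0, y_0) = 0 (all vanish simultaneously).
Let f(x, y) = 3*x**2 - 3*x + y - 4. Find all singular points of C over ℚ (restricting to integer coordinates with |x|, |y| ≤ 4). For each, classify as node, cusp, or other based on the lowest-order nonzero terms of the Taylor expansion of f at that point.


No singular points in the scanned grid; C is smooth there.

Compute partial derivatives:
  f_x = 6*x - 3.
  f_y = 1.
f_y = 1 is a nonzero constant, so f_y never vanishes: no point (x, y) can satisfy f = f_x = f_y = 0. In particular no (x, y) ∈ {−4, ..., 4}² is singular; the curve is smooth.


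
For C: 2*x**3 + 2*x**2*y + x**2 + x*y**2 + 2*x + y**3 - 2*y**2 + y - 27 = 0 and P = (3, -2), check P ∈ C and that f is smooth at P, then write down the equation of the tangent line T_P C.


Tangent line at P: 42*x + 27*y - 72 = 0.

Step 1: f(3, -2) = 0, so P lies on C.
Step 2: partial derivatives
  f_x(x, y) = 6*x**2 + 4*x*y + 2*x + y**2 + 2, f_y(x, y) = 2*x**2 + 2*x*y + 3*y**2 - 4*y + 1.
  f_x(P) = 42, f_y(P) = 27 (gradient nonzero, so P is smooth).
Step 3: tangent line at P: 42·(x − 3) + 27·(y − -2) = 0.
Expanding: 42*x + 27*y - 72 = 0.


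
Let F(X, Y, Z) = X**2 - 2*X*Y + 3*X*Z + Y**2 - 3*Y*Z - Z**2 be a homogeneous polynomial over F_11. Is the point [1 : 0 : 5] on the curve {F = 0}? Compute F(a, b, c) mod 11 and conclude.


F(1,0,5) ≡ 2 (mod 11); P is NOT on the curve.

Evaluate F(1, 0, 5) term-by-term (mod 11).
  X**2 ↦ 1·1·1·1 = 1
  -2*X*Y ↦ -2·1·0·1 = 0
  3*X*Z ↦ 3·1·1·5 = 15
  Y**2 ↦ 1·1·0·1 = 0
  -3*Y*Z ↦ -3·1·0·5 = 0
  -Z**2 ↦ -1·1·1·25 = -25
Sum: F(1, 0, 5) = (1) + (0) + (15) + (0) + (0) + (-25) = -9.
Reducing mod 11: -9 ≡ 2 (mod 11).
Since F(a, b, c) ≡ 2 ≠ 0 (mod 11), P does NOT lie on the curve.


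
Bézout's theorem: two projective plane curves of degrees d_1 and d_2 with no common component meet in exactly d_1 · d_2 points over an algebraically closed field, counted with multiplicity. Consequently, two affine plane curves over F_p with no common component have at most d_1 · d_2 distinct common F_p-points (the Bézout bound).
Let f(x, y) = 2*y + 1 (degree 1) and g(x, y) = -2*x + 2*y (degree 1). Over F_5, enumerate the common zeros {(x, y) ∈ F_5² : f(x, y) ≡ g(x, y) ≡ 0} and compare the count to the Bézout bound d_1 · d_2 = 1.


Common zeros: {(2, 2)}; count = 1; Bézout bound = 1.

deg(f) = 1, deg(g) = 1, so Bézout bound = 1.
Scan x ∈ F_5. For each x, list the y ∈ F_5 with f(x, y) ≡ 0 and those with g(x, y) ≡ 0 (mod 5); the common zeros in that column are the intersection.
  x = 0: f ≡ 0 at y ∈ {2}; g ≡ 0 at y ∈ {0}; common: ∅.
  x = 1: f ≡ 0 at y ∈ {2}; g ≡ 0 at y ∈ {1}; common: ∅.
  x = 2: f ≡ 0 at y ∈ {2}; g ≡ 0 at y ∈ {2}; common: {2}.
  x = 3: f ≡ 0 at y ∈ {2}; g ≡ 0 at y ∈ {3}; common: ∅.
  x = 4: f ≡ 0 at y ∈ {2}; g ≡ 0 at y ∈ {4}; common: ∅.
Collecting: common zeros = {(2, 2)}, so the count is 1.
Comparison with the Bézout bound: 1 ≤ 1 = deg(f)·deg(g), as expected for curves with no common component (the bound is attained).


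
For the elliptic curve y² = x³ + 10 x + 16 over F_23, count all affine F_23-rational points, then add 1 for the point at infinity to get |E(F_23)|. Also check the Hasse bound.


Affine points = {(0, 4), (0, 19), (1, 2), (1, 21), (3, 2), (3, 21), (6, 4), (6, 19), (10, 9), (10, 14), (11, 10), (11, 13), (12, 1), (12, 22), (14, 5), (14, 18), (17, 4), (17, 19), (18, 5), (18, 18), (19, 2), (19, 21)}; affine count = 22; |E(F_23)| = 23.

Discriminant check: Δ ∝ 4a³ + 27b² = 4·10³ + 27·16² = 4·1000 + 27·256 ≡ 10 (mod 23). Nonzero ⇒ E is nonsingular.
For each x ∈ F_23, compute rhs = x³ + 10·x + 16 mod 23, then count y ∈ F_23 with y² ≡ rhs.
  x = 0: rhs = 16, matching y values: 4, 19 (2 points).
  x = 1: rhs = 4, matching y values: 2, 21 (2 points).
  x = 2: rhs = 21, matching y values: none (0 points).
  x = 3: rhs = 4, matching y values: 2, 21 (2 points).
  x = 4: rhs = 5, matching y values: none (0 points).
  x = 5: rhs = 7, matching y values: none (0 points).
  x = 6: rhs = 16, matching y values: 4, 19 (2 points).
  x = 7: rhs = 15, matching y values: none (0 points).
  x = 8: rhs = 10, matching y values: none (0 points).
  x = 9: rhs = 7, matching y values: none (0 points).
  x = 10: rhs = 12, matching y values: 9, 14 (2 points).
  x = 11: rhs = 8, matching y values: 10, 13 (2 points).
  x = 12: rhs = 1, matching y values: 1, 22 (2 points).
  x = 13: rhs = 20, matching y values: none (0 points).
  x = 14: rhs = 2, matching y values: 5, 18 (2 points).
  x = 15: rhs = 22, matching y values: none (0 points).
  x = 16: rhs = 17, matching y values: none (0 points).
  x = 17: rhs = 16, matching y values: 4, 19 (2 points).
  x = 18: rhs = 2, matching y values: 5, 18 (2 points).
  x = 19: rhs = 4, matching y values: 2, 21 (2 points).
  x = 20: rhs = 5, matching y values: none (0 points).
  x = 21: rhs = 11, matching y values: none (0 points).
  x = 22: rhs = 5, matching y values: none (0 points).
Total affine count: 22.
Full point count |E(F_23)| = 22 + 1 = 23.
Hasse bound: |23 − (23+1)| = |-1| = 1 ≤ 2√23 ≈ 9.5917 ✓.


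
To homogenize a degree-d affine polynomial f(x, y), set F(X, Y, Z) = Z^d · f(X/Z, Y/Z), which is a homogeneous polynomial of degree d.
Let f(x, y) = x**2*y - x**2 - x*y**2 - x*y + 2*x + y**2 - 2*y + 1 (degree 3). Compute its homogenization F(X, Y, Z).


F(X, Y, Z) = X**2*Y - X**2*Z - X*Y**2 - X*Y*Z + 2*X*Z**2 + Y**2*Z - 2*Y*Z**2 + Z**3

deg(f) = 3.
Substitute x = X/Z, y = Y/Z into f, then multiply by Z^3.
  monomial 1·x^2·y^1 ↦ 1·X^2·Y^1·Z^0.
  monomial -1·x^2·y^0 ↦ -1·X^2·Y^0·Z^1.
  monomial -1·x^1·y^2 ↦ -1·X^1·Y^2·Z^0.
  monomial -1·x^1·y^1 ↦ -1·X^1·Y^1·Z^1.
  monomial 2·x^1·y^0 ↦ 2·X^1·Y^0·Z^2.
  monomial 1·x^0·y^2 ↦ 1·X^0·Y^2·Z^1.
  monomial -2·x^0·y^1 ↦ -2·X^0·Y^1·Z^2.
  monomial 1·x^0·y^0 ↦ 1·X^0·Y^0·Z^3.
Collecting: F(X, Y, Z) = X**2*Y - X**2*Z - X*Y**2 - X*Y*Z + 2*X*Z**2 + Y**2*Z - 2*Y*Z**2 + Z**3.


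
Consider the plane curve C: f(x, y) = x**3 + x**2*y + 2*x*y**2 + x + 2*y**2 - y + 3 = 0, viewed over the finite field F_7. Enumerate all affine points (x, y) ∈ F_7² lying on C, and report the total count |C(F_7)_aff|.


Affine F_7-points: {(1, 2), (1, 5), (3, 1), (3, 5), (5, 0), (5, 5)}; count = 6.

For each of the 49 pairs (x, y) ∈ F_7², evaluate f(x, y) mod 7. Record the zeros.
  x = 0: [0↦3, 1↦4, 2↦2, 3↦4, 4↦3, 5↦6, 6↦6]  zeros at y ∈ ∅
  x = 1: [0↦5, 1↦2, 2↦0, 3↦6, 4↦6, 5↦0, 6↦2]  zeros at y ∈ {2, 5}
  x = 2: [0↦6, 1↦1, 2↦1, 3↦6, 4↦2, 5↦3, 6↦2]  zeros at y ∈ ∅
  x = 3: [0↦5, 1↦0, 2↦4, 3↦3, 4↦4, 5↦0, 6↦5]  zeros at y ∈ {1, 5}
  x = 4: [0↦1, 1↦5, 2↦1, 3↦3, 4↦4, 5↦4, 6↦3]  zeros at y ∈ ∅
  x = 5: [0↦0, 1↦1, 2↦5, 3↦5, 4↦1, 5↦0, 6↦2]  zeros at y ∈ {0, 5}
  x = 6: [0↦1, 1↦1, 2↦1, 3↦1, 4↦1, 5↦1, 6↦1]  zeros at y ∈ ∅
Collecting zeros: affine points = {(1, 2), (1, 5), (3, 1), (3, 5), (5, 0), (5, 5)}.
Total count |C(F_7)_aff| = 6.


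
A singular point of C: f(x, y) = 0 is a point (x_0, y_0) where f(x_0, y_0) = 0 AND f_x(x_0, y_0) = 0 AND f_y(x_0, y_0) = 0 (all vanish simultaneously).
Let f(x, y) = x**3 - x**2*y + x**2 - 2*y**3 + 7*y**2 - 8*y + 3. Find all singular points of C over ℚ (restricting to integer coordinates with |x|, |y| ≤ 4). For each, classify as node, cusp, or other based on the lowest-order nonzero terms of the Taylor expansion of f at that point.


Singular points: {(0, 1)}; classification: cusp.

Compute partial derivatives:
  f_x = 3*x**2 - 2*x*y + 2*x.
  f_y = -x**2 - 6*y**2 + 14*y - 8.
Scan x_0 ∈ {−4, ..., 4}. For each x_0, f_y(x_0, y) is a polynomial in y; find its integer roots y ∈ {−4, ..., 4}, then test f_x and f at those candidates.
  x = -4: f_y(-4, y) = -6*y**2 + 14*y - 24; no integer root y with |y| ≤ 4.
  x = -3: f_y(-3, y) = -6*y**2 + 14*y - 17; no integer root y with |y| ≤ 4.
  x = -2: f_y(-2, y) = -6*y**2 + 14*y - 12; no integer root y with |y| ≤ 4.
  x = -1: f_y(-1, y) = -6*y**2 + 14*y - 9; no integer root y with |y| ≤ 4.
  x = 0: f_y(0, y) = -6*y**2 + 14*y - 8; vanishes at y ∈ {1}. (0, 1): f_x = 0, f = 0 — SINGULAR.
  x = 1: f_y(1, y) = -6*y**2 + 14*y - 9; no integer root y with |y| ≤ 4.
  x = 2: f_y(2, y) = -6*y**2 + 14*y - 12; no integer root y with |y| ≤ 4.
  x = 3: f_y(3, y) = -6*y**2 + 14*y - 17; no integer root y with |y| ≤ 4.
  x = 4: f_y(4, y) = -6*y**2 + 14*y - 24; no integer root y with |y| ≤ 4.
Only singular point on the grid: (0, 1).
Classify: substitute x = 0 + u, y = 1 + v and expand: f = u**3 - u**2*v - 2*v**3 + v**2.
No constant or linear terms (consistent with a singular point). Quadratic part: v**2. Cubic part: u**3 - u**2*v - 2*v**3.
The quadratic part v**2 is a perfect square, so there is a single (double) tangent line v = 0, i.e. y = 1. Restricting the cubic part to that line (v = 0) leaves u**3 ≠ 0, so f is not divisible by v and the branch is v² ≈ -u**3 to lowest order — this is a cusp.
Classification: cusp.


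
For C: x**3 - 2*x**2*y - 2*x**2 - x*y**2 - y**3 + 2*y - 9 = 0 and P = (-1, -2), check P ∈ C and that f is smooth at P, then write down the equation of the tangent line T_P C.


Tangent line at P: -5*x - 16*y - 37 = 0.

Step 1: f(-1, -2) = 0, so P lies on C.
Step 2: partial derivatives
  f_x(x, y) = 3*x**2 - 4*x*y - 4*x - y**2, f_y(x, y) = -2*x**2 - 2*x*y - 3*y**2 + 2.
  f_x(P) = -5, f_y(P) = -16 (gradient nonzero, so P is smooth).
Step 3: tangent line at P: -5·(x − -1) + -16·(y − -2) = 0.
Expanding: -5*x - 16*y - 37 = 0.


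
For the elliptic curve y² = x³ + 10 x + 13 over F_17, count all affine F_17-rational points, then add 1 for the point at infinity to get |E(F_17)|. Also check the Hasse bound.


Affine points = {(0, 8), (0, 9), (3, 6), (3, 11), (4, 7), (4, 10), (5, 1), (5, 16), (6, 0), (7, 1), (7, 16), (9, 4), (9, 13), (10, 5), (10, 12), (11, 3), (11, 14), (12, 5), (12, 12), (15, 6), (15, 11), (16, 6), (16, 11)}; affine count = 23; |E(F_17)| = 24.

Discriminant check: Δ ∝ 4a³ + 27b² = 4·10³ + 27·13² = 4·1000 + 27·169 ≡ 12 (mod 17). Nonzero ⇒ E is nonsingular.
For each x ∈ F_17, compute rhs = x³ + 10·x + 13 mod 17, then count y ∈ F_17 with y² ≡ rhs.
  x = 0: rhs = 13, matching y values: 8, 9 (2 points).
  x = 1: rhs = 7, matching y values: none (0 points).
  x = 2: rhs = 7, matching y values: none (0 points).
  x = 3: rhs = 2, matching y values: 6, 11 (2 points).
  x = 4: rhs = 15, matching y values: 7, 10 (2 points).
  x = 5: rhs = 1, matching y values: 1, 16 (2 points).
  x = 6: rhs = 0, matching y values: 0 (1 points).
  x = 7: rhs = 1, matching y values: 1, 16 (2 points).
  x = 8: rhs = 10, matching y values: none (0 points).
  x = 9: rhs = 16, matching y values: 4, 13 (2 points).
  x = 10: rhs = 8, matching y values: 5, 12 (2 points).
  x = 11: rhs = 9, matching y values: 3, 14 (2 points).
  x = 12: rhs = 8, matching y values: 5, 12 (2 points).
  x = 13: rhs = 11, matching y values: none (0 points).
  x = 14: rhs = 7, matching y values: none (0 points).
  x = 15: rhs = 2, matching y values: 6, 11 (2 points).
  x = 16: rhs = 2, matching y values: 6, 11 (2 points).
Total affine count: 23.
Full point count |E(F_17)| = 23 + 1 = 24.
Hasse bound: |24 − (17+1)| = |6| = 6 ≤ 2√17 ≈ 8.2462 ✓.
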